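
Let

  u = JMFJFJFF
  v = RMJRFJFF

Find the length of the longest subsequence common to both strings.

6

Match M (u #2, v #2); then J (u #4, v #3); then F (u #5, v #5); then J (u #6, v #6); then F (u #7, v #7); then F (u #8, v #8) — 6 characters in the same relative order in both. The LCS DP gives dp[8][8] = 6, so this is optimal.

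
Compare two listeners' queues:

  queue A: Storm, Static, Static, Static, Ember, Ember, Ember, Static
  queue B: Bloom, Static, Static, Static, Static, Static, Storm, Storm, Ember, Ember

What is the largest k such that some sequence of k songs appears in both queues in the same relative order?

5

One common subsequence of length 5: Static at queue A[2]=queue B[4], Static at queue A[3]=queue B[5], Static at queue A[4]=queue B[6], Ember at queue A[6]=queue B[9], Ember at queue A[7]=queue B[10], and the DP table's final entry dp[8][10] is also 5, so no common subsequence is longer.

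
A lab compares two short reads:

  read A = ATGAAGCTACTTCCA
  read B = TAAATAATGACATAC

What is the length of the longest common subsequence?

One common subsequence of length 9: A (read A #1, read B #4); then T (read A #2, read B #5); then A (read A #4, read B #6); then A (read A #5, read B #7); then G (read A #6, read B #9); then C (read A #7, read B #11); then T (read A #8, read B #13); then A (read A #9, read B #14); then C (read A #14, read B #15), and the DP table's final entry dp[15][15] is also 9, so no common subsequence is longer.

9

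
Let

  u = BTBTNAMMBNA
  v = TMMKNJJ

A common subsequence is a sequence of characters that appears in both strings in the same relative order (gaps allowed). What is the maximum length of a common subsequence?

Match T at u[4]=v[1], then M at u[7]=v[2], then M at u[8]=v[3], then N at u[10]=v[5] — 4 characters in the same relative order in both, and the DP table's final entry dp[11][7] is also 4, so no common subsequence is longer.

4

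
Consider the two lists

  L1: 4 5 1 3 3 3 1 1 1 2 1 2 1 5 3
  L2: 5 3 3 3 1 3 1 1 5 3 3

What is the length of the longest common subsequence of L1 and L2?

Match 5 [2,1]; then 3 [4,2]; then 3 [5,3]; then 3 [6,4]; then 1 [7,5]; then 1 [11,7]; then 1 [13,8]; then 5 [14,9]; then 3 [15,11] — 9 values in the same relative order in both. The LCS DP gives dp[15][11] = 9, so this is optimal.

9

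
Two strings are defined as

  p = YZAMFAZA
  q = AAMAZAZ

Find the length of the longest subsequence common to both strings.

One common subsequence of length 5: A [3,2] → M [4,3] → A [6,4] → Z [7,5] → A [8,6]. The LCS DP gives dp[8][7] = 5, so this is optimal.

5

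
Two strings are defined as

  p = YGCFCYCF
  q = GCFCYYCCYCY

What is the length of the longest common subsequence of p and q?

6

Let dp[i][j] be the LCS length of the first i characters of p and the first j characters of q. dp[i][j] = dp[i-1][j-1]+1 when the i-th and j-th characters match, else max(dp[i-1][j], dp[i][j-1]).
    ·  G  C  F  C  Y  Y  C  C  Y  C  Y
 ·  0  0  0  0  0  0  0  0  0  0  0  0
 Y  0  0  0  0  0  1  1  1  1  1  1  1
 G  0  1  1  1  1  1  1  1  1  1  1  1
 C  0  1  2  2  2  2  2  2  2  2  2  2
 F  0  1  2  3  3  3  3  3  3  3  3  3
 C  0  1  2  3  4  4  4  4  4  4  4  4
 Y  0  1  2  3  4  5  5  5  5  5  5  5
 C  0  1  2  3  4  5  5  6  6  6  6  6
 F  0  1  2  3  4  5  5  6  6  6  6  6
dp[8][11] = 6. One LCS (by backtracking along matches): GCFCYC.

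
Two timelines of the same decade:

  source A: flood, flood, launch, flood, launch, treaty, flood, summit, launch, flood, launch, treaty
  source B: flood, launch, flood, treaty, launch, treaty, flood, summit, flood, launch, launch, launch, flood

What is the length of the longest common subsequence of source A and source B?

One common subsequence of length 9: flood (source A #2, source B #1) → launch (source A #3, source B #2) → flood (source A #4, source B #3) → launch (source A #5, source B #5) → treaty (source A #6, source B #6) → flood (source A #7, source B #7) → summit (source A #8, source B #8) → launch (source A #9, source B #12) → flood (source A #10, source B #13). Since dp[12][13] = 9, nothing longer is possible.

9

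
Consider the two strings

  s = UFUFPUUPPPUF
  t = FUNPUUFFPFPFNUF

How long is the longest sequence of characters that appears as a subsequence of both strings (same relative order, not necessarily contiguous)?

9

Taking F [2,1]; then U [3,2]; then P [5,4]; then U [6,5]; then U [7,6]; then P [8,9]; then P [9,11]; then U [11,14]; then F [12,15] gives a common subsequence of length 9. dp[12][15] = 9 confirms this is the maximum.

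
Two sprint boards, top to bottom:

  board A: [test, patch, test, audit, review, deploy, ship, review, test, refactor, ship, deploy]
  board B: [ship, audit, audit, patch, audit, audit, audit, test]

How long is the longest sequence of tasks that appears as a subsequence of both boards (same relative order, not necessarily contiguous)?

Taking patch (board A #2, board B #4), then audit (board A #4, board B #7), then test (board A #9, board B #8) gives a common subsequence of length 3, and the DP table's final entry dp[12][8] is also 3, so no common subsequence is longer.

3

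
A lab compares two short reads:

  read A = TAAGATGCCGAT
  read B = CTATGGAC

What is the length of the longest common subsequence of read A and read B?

6

Let dp[i][j] be the LCS length of the first i bases of read A and the first j bases of read B. dp[i][j] = dp[i-1][j-1]+1 when the i-th and j-th bases match, else max(dp[i-1][j], dp[i][j-1]).
    ·  C  T  A  T  G  G  A  C
 ·  0  0  0  0  0  0  0  0  0
 T  0  0  1  1  1  1  1  1  1
 A  0  0  1  2  2  2  2  2  2
 A  0  0  1  2  2  2  2  3  3
 G  0  0  1  2  2  3  3  3  3
 A  0  0  1  2  2  3  3  4  4
 T  0  0  1  2  3  3  3  4  4
 G  0  0  1  2  3  4  4  4  4
 C  0  1  1  2  3  4  4  4  5
 C  0  1  1  2  3  4  4  4  5
 G  0  1  1  2  3  4  5  5  5
 A  0  1  1  2  3  4  5  6  6
 T  0  1  2  2  3  4  5  6  6
dp[12][8] = 6. One LCS (by backtracking along matches): TATGGA.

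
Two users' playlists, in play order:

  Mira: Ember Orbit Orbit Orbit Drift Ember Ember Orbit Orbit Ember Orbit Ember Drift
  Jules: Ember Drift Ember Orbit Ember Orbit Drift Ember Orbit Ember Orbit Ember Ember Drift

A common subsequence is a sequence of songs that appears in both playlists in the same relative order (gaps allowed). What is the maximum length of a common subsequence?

Taking Ember (Mira #1, Jules #3) → Orbit (Mira #2, Jules #4) → Orbit (Mira #4, Jules #6) → Drift (Mira #5, Jules #7) → Ember (Mira #6, Jules #8) → Ember (Mira #7, Jules #10) → Orbit (Mira #9, Jules #11) → Ember (Mira #10, Jules #12) → Ember (Mira #12, Jules #13) → Drift (Mira #13, Jules #14) gives a common subsequence of length 10. dp[13][14] = 10 confirms this is the maximum.

10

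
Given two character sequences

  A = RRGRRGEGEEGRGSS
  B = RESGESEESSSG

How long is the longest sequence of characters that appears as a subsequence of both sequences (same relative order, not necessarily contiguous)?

Taking R [1,1], G [6,4], E [7,5], E [9,7], E [10,8], S [14,10], S [15,11] gives a common subsequence of length 7. Since dp[15][12] = 7, nothing longer is possible.

7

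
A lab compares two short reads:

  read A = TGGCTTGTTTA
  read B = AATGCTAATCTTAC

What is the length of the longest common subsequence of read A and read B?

8

Match T at read A[1]=read B[3], G at read A[3]=read B[4], C at read A[4]=read B[5], T at read A[5]=read B[6], T at read A[6]=read B[9], T at read A[9]=read B[11], T at read A[10]=read B[12], A at read A[11]=read B[13] — 8 bases in the same relative order in both. dp[11][14] = 8 confirms this is the maximum.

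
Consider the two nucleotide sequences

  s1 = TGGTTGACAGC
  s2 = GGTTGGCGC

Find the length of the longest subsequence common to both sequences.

Pick G [2,1]; then G [3,2]; then T [4,3]; then T [5,4]; then G [6,6]; then C [8,7]; then G [10,8]; then C [11,9]; all 8 bases appear in both, in order. Since dp[11][9] = 8, nothing longer is possible.

8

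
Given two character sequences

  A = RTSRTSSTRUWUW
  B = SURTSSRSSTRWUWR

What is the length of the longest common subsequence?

Pick R at A[1]=B[3] → T at A[2]=B[4] → S at A[3]=B[6] → R at A[4]=B[7] → S at A[6]=B[8] → S at A[7]=B[9] → T at A[8]=B[10] → R at A[9]=B[11] → W at A[11]=B[12] → U at A[12]=B[13] → W at A[13]=B[14]; all 11 characters appear in both, in order. Since dp[13][15] = 11, nothing longer is possible.

11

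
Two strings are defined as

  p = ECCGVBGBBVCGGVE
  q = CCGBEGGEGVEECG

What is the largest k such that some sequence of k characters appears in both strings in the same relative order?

9

Pick C [2,1] → C [3,2] → G [4,3] → B [6,4] → G [7,6] → G [12,7] → G [13,9] → V [14,10] → E [15,12]; all 9 characters appear in both, in order, and the DP table's final entry dp[15][14] is also 9, so no common subsequence is longer.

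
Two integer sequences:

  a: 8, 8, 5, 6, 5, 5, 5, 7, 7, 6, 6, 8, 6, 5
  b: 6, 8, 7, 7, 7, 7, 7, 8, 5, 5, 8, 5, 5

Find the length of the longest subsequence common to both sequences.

Pick 8 (a #1, b #2); then 8 (a #2, b #8); then 5 (a #3, b #9); then 5 (a #5, b #10); then 5 (a #7, b #12); then 5 (a #14, b #13); all 6 values appear in both, in order, and the DP table's final entry dp[14][13] is also 6, so no common subsequence is longer.

6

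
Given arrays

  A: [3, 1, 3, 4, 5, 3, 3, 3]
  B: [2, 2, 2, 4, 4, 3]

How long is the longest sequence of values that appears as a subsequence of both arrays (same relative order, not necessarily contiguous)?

One common subsequence of length 2: 4 (A #4, B #5), 3 (A #8, B #6). dp[8][6] = 2 confirms this is the maximum.

2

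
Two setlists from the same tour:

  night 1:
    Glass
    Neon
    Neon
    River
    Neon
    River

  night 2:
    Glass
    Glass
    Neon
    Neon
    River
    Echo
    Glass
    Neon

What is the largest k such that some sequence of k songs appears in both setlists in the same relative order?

One common subsequence of length 5: Glass [1,2], Neon [2,3], Neon [3,4], River [4,5], Neon [5,8], and the DP table's final entry dp[6][8] is also 5, so no common subsequence is longer.

5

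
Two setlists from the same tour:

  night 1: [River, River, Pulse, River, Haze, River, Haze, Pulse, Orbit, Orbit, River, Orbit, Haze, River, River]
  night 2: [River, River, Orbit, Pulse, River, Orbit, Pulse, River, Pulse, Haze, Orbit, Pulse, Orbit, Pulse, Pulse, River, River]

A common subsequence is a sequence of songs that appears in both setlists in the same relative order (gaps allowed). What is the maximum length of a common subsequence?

10

Pick River [1,1], then River [2,2], then Pulse [3,4], then River [4,5], then River [6,8], then Haze [7,10], then Pulse [8,12], then Orbit [9,13], then River [14,16], then River [15,17]; all 10 songs appear in both, in order. dp[15][17] = 10 confirms this is the maximum.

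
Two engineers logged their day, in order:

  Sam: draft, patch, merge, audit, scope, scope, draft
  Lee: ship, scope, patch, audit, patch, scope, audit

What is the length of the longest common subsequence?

Match patch [2,3], audit [4,4], scope [5,6] — 3 tasks in the same relative order in both. dp[7][7] = 3 confirms this is the maximum.

3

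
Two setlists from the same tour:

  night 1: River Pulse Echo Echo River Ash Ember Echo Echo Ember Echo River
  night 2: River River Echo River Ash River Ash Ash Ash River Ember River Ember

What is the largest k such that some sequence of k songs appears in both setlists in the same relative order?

6

Pick River [1,2] → Echo [3,3] → River [5,6] → Ash [6,9] → Ember [7,11] → Ember [10,13]; all 6 songs appear in both, in order. dp[12][13] = 6 confirms this is the maximum.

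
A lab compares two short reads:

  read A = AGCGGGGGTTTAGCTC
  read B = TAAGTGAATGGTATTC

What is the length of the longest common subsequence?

Pick A at read A[1]=read B[3], then G at read A[2]=read B[4], then G at read A[4]=read B[6], then G at read A[7]=read B[10], then G at read A[8]=read B[11], then T at read A[9]=read B[12], then T at read A[11]=read B[14], then T at read A[15]=read B[15], then C at read A[16]=read B[16]; all 9 bases appear in both, in order. The LCS DP gives dp[16][16] = 9, so this is optimal.

9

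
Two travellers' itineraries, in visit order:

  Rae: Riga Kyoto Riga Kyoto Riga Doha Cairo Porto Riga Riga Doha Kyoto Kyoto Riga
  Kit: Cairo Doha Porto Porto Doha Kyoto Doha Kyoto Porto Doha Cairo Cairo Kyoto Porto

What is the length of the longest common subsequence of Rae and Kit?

5

Taking Kyoto [2,6], then Kyoto [4,8], then Doha [6,10], then Cairo [7,12], then Porto [8,14] gives a common subsequence of length 5. dp[14][14] = 5 confirms this is the maximum.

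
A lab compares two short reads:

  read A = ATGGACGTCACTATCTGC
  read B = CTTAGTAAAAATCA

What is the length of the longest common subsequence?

One common subsequence of length 8: T [2,3], then A [5,4], then G [7,5], then T [8,6], then A [10,10], then A [13,11], then T [14,12], then C [15,13]. dp[18][14] = 8 confirms this is the maximum.

8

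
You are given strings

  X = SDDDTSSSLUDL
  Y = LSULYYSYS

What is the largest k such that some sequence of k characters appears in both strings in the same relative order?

Pick S at X[1]=Y[2]; then S at X[6]=Y[7]; then S at X[8]=Y[9]; all 3 characters appear in both, in order. dp[12][9] = 3 confirms this is the maximum.

3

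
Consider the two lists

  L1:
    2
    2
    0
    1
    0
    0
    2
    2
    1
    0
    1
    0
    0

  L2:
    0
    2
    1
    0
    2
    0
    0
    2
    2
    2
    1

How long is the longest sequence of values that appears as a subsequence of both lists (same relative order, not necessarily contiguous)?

7

Pick 2 (L1 #1, L2 #2) → 2 (L1 #2, L2 #5) → 0 (L1 #3, L2 #6) → 0 (L1 #5, L2 #7) → 2 (L1 #7, L2 #9) → 2 (L1 #8, L2 #10) → 1 (L1 #11, L2 #11); all 7 values appear in both, in order. The LCS DP gives dp[13][11] = 7, so this is optimal.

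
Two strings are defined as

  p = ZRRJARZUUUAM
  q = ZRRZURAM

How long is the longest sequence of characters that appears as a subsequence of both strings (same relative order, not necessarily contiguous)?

Let dp[i][j] be the LCS length of the first i characters of p and the first j characters of q. dp[i][j] = dp[i-1][j-1]+1 when the i-th and j-th characters match, else max(dp[i-1][j], dp[i][j-1]).
    ·  Z  R  R  Z  U  R  A  M
 ·  0  0  0  0  0  0  0  0  0
 Z  0  1  1  1  1  1  1  1  1
 R  0  1  2  2  2  2  2  2  2
 R  0  1  2  3  3  3  3  3  3
 J  0  1  2  3  3  3  3  3  3
 A  0  1  2  3  3  3  3  4  4
 R  0  1  2  3  3  3  4  4  4
 Z  0  1  2  3  4  4  4  4  4
 U  0  1  2  3  4  5  5  5  5
 U  0  1  2  3  4  5  5  5  5
 U  0  1  2  3  4  5  5  5  5
 A  0  1  2  3  4  5  5  6  6
 M  0  1  2  3  4  5  5  6  7
dp[12][8] = 7. One LCS (by backtracking along matches): ZRRZUAM.

7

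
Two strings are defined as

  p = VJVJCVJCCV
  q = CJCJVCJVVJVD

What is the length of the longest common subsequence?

6

Taking V (p #1, q #5); then J (p #2, q #7); then V (p #3, q #8); then V (p #6, q #9); then J (p #7, q #10); then V (p #10, q #11) gives a common subsequence of length 6. The LCS DP gives dp[10][12] = 6, so this is optimal.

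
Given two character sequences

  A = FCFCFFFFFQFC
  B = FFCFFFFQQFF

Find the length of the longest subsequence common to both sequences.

9

Let dp[i][j] be the LCS length of the first i characters of A and the first j characters of B. dp[i][j] = dp[i-1][j-1]+1 when the i-th and j-th characters match, else max(dp[i-1][j], dp[i][j-1]).
    ·  F  F  C  F  F  F  F  Q  Q  F  F
 ·  0  0  0  0  0  0  0  0  0  0  0  0
 F  0  1  1  1  1  1  1  1  1  1  1  1
 C  0  1  1  2  2  2  2  2  2  2  2  2
 F  0  1  2  2  3  3  3  3  3  3  3  3
 C  0  1  2  3  3  3  3  3  3  3  3  3
 F  0  1  2  3  4  4  4  4  4  4  4  4
 F  0  1  2  3  4  5  5  5  5  5  5  5
 F  0  1  2  3  4  5  6  6  6  6  6  6
 F  0  1  2  3  4  5  6  7  7  7  7  7
 F  0  1  2  3  4  5  6  7  7  7  8  8
 Q  0  1  2  3  4  5  6  7  8  8  8  8
 F  0  1  2  3  4  5  6  7  8  8  9  9
 C  0  1  2  3  4  5  6  7  8  8  9  9
dp[12][11] = 9. One LCS (by backtracking along matches): FFCFFFFFF.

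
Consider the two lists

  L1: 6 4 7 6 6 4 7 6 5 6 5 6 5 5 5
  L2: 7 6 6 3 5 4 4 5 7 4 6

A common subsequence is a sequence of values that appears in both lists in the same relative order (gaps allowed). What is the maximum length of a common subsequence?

6

Pick 7 (L1 #3, L2 #1), then 6 (L1 #4, L2 #2), then 6 (L1 #5, L2 #3), then 4 (L1 #6, L2 #7), then 7 (L1 #7, L2 #9), then 6 (L1 #12, L2 #11); all 6 values appear in both, in order. The LCS DP gives dp[15][11] = 6, so this is optimal.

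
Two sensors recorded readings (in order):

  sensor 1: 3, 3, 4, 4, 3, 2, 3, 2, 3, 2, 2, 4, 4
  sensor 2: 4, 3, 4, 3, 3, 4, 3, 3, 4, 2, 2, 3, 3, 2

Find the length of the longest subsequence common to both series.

Pick 3 [1,4]; then 3 [2,5]; then 4 [3,6]; then 4 [4,9]; then 2 [6,11]; then 3 [7,12]; then 3 [9,13]; then 2 [11,14]; all 8 values appear in both, in order, and the DP table's final entry dp[13][14] is also 8, so no common subsequence is longer.

8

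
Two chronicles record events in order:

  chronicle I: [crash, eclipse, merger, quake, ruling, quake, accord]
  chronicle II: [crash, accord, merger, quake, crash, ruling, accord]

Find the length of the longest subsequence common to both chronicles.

Taking crash (chronicle I #1, chronicle II #1) → merger (chronicle I #3, chronicle II #3) → quake (chronicle I #4, chronicle II #4) → ruling (chronicle I #5, chronicle II #6) → accord (chronicle I #7, chronicle II #7) gives a common subsequence of length 5. Since dp[7][7] = 5, nothing longer is possible.

5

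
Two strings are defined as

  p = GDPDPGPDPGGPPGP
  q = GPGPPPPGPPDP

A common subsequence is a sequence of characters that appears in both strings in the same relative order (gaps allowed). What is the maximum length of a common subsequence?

9

One common subsequence of length 9: G at p[1]=q[3], then P at p[3]=q[4], then P at p[5]=q[5], then P at p[7]=q[6], then P at p[9]=q[7], then G at p[11]=q[8], then P at p[12]=q[9], then P at p[13]=q[10], then P at p[15]=q[12], and the DP table's final entry dp[15][12] is also 9, so no common subsequence is longer.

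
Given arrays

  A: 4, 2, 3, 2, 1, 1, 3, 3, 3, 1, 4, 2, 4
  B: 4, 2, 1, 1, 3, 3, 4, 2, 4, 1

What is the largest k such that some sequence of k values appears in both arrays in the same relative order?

9

Let dp[i][j] be the LCS length of the first i values of A and the first j values of B. dp[i][j] = dp[i-1][j-1]+1 when the i-th and j-th values match, else max(dp[i-1][j], dp[i][j-1]).
    ·  4  2  1  1  3  3  4  2  4  1
 ·  0  0  0  0  0  0  0  0  0  0  0
 4  0  1  1  1  1  1  1  1  1  1  1
 2  0  1  2  2  2  2  2  2  2  2  2
 3  0  1  2  2  2  3  3  3  3  3  3
 2  0  1  2  2  2  3  3  3  4  4  4
 1  0  1  2  3  3  3  3  3  4  4  5
 1  0  1  2  3  4  4  4  4  4  4  5
 3  0  1  2  3  4  5  5  5  5  5  5
 3  0  1  2  3  4  5  6  6  6  6  6
 3  0  1  2  3  4  5  6  6  6  6  6
 1  0  1  2  3  4  5  6  6  6  6  7
 4  0  1  2  3  4  5  6  7  7  7  7
 2  0  1  2  3  4  5  6  7  8  8  8
 4  0  1  2  3  4  5  6  7  8  9  9
dp[13][10] = 9. One LCS (by backtracking along matches): 4, 2, 1, 1, 3, 3, 4, 2, 4.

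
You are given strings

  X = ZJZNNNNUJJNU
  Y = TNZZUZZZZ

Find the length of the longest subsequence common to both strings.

3

Pick Z [1,3], Z [3,4], U [8,5]; all 3 characters appear in both, in order. Since dp[12][9] = 3, nothing longer is possible.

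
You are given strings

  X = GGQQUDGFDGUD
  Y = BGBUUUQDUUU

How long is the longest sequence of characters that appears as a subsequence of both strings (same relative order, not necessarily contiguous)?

4

Match G [1,2], Q [3,7], U [5,10], U [11,11] — 4 characters in the same relative order in both, and the DP table's final entry dp[12][11] is also 4, so no common subsequence is longer.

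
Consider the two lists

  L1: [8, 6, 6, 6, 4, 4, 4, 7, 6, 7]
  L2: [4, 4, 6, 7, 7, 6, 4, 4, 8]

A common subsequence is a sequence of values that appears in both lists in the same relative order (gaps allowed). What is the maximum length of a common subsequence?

4

Pick 6 [2,3] → 6 [4,6] → 4 [5,7] → 4 [6,8]; all 4 values appear in both, in order. Since dp[10][9] = 4, nothing longer is possible.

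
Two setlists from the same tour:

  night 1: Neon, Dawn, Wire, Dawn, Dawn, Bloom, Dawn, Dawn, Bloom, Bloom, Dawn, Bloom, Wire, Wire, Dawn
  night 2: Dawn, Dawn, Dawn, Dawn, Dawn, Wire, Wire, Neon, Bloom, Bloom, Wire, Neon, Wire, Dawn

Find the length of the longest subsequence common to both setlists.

Taking Dawn at night 1[2]=night 2[1], then Dawn at night 1[4]=night 2[2], then Dawn at night 1[5]=night 2[3], then Dawn at night 1[7]=night 2[4], then Dawn at night 1[8]=night 2[5], then Bloom at night 1[10]=night 2[9], then Bloom at night 1[12]=night 2[10], then Wire at night 1[13]=night 2[11], then Wire at night 1[14]=night 2[13], then Dawn at night 1[15]=night 2[14] gives a common subsequence of length 10. dp[15][14] = 10 confirms this is the maximum.

10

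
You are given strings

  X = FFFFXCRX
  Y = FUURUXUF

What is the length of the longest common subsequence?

Let dp[i][j] be the LCS length of the first i characters of X and the first j characters of Y. dp[i][j] = dp[i-1][j-1]+1 when the i-th and j-th characters match, else max(dp[i-1][j], dp[i][j-1]).
    ·  F  U  U  R  U  X  U  F
 ·  0  0  0  0  0  0  0  0  0
 F  0  1  1  1  1  1  1  1  1
 F  0  1  1  1  1  1  1  1  2
 F  0  1  1  1  1  1  1  1  2
 F  0  1  1  1  1  1  1  1  2
 X  0  1  1  1  1  1  2  2  2
 C  0  1  1  1  1  1  2  2  2
 R  0  1  1  1  2  2  2  2  2
 X  0  1  1  1  2  2  3  3  3
dp[8][8] = 3. One LCS (by backtracking along matches): FRX.

3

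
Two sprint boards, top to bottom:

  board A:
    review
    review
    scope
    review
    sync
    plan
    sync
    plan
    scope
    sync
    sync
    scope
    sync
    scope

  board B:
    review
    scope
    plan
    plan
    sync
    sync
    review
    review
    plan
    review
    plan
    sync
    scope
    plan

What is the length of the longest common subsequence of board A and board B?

Pick review [2,1], scope [3,2], plan [6,3], plan [8,4], sync [10,5], sync [11,6], sync [13,12], scope [14,13]; all 8 tasks appear in both, in order. dp[14][14] = 8 confirms this is the maximum.

8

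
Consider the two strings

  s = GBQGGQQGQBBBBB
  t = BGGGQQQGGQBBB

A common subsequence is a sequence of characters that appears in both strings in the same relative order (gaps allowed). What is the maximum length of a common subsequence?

One common subsequence of length 10: G (s #1, t #2), G (s #4, t #3), G (s #5, t #4), Q (s #6, t #6), Q (s #7, t #7), G (s #8, t #9), Q (s #9, t #10), B (s #12, t #11), B (s #13, t #12), B (s #14, t #13), and the DP table's final entry dp[14][13] is also 10, so no common subsequence is longer.

10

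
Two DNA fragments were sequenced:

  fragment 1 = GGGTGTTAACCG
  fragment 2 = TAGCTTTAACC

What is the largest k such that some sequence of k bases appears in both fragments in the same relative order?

Pick G [1,3]; then T [4,5]; then T [6,6]; then T [7,7]; then A [8,8]; then A [9,9]; then C [10,10]; then C [11,11]; all 8 bases appear in both, in order. The LCS DP gives dp[12][11] = 8, so this is optimal.

8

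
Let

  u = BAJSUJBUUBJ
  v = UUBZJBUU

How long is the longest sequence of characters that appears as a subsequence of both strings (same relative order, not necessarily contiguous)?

Let dp[i][j] be the LCS length of the first i characters of u and the first j characters of v. dp[i][j] = dp[i-1][j-1]+1 when the i-th and j-th characters match, else max(dp[i-1][j], dp[i][j-1]).
    ·  U  U  B  Z  J  B  U  U
 ·  0  0  0  0  0  0  0  0  0
 B  0  0  0  1  1  1  1  1  1
 A  0  0  0  1  1  1  1  1  1
 J  0  0  0  1  1  2  2  2  2
 S  0  0  0  1  1  2  2  2  2
 U  0  1  1  1  1  2  2  3  3
 J  0  1  1  1  1  2  2  3  3
 B  0  1  1  2  2  2  3  3  3
 U  0  1  2  2  2  2  3  4  4
 U  0  1  2  2  2  2  3  4  5
 B  0  1  2  3  3  3  3  4  5
 J  0  1  2  3  3  4  4  4  5
dp[11][8] = 5. One LCS (by backtracking along matches): BJBUU.

5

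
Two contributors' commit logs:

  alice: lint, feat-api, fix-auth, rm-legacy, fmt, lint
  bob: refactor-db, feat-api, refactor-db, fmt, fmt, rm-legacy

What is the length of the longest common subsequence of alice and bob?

One common subsequence of length 2: feat-api [2,2], then rm-legacy [4,6]. Since dp[6][6] = 2, nothing longer is possible.

2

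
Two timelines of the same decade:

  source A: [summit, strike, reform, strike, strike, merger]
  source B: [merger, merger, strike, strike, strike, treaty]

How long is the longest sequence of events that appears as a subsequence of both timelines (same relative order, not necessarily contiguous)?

3

Match strike [2,3], then strike [4,4], then strike [5,5] — 3 events in the same relative order in both, and the DP table's final entry dp[6][6] is also 3, so no common subsequence is longer.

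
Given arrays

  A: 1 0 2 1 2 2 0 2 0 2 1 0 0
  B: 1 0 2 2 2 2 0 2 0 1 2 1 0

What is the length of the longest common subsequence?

11

One common subsequence of length 11: 1 (A #1, B #1), 0 (A #2, B #2), 2 (A #3, B #4), 2 (A #5, B #5), 2 (A #6, B #6), 0 (A #7, B #7), 2 (A #8, B #8), 0 (A #9, B #9), 2 (A #10, B #11), 1 (A #11, B #12), 0 (A #13, B #13). The LCS DP gives dp[13][13] = 11, so this is optimal.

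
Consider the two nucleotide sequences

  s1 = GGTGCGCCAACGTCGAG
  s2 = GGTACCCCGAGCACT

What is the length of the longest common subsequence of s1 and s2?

Pick G (s1 #1, s2 #1), G (s1 #2, s2 #2), T (s1 #3, s2 #3), C (s1 #5, s2 #6), C (s1 #7, s2 #7), C (s1 #8, s2 #8), A (s1 #9, s2 #10), A (s1 #10, s2 #13), C (s1 #11, s2 #14), T (s1 #13, s2 #15); all 10 bases appear in both, in order. The LCS DP gives dp[17][15] = 10, so this is optimal.

10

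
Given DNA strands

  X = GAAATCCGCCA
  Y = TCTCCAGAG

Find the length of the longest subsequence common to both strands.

5

Pick T [5,3]; then C [6,4]; then C [7,5]; then G [8,7]; then A [11,8]; all 5 bases appear in both, in order. Since dp[11][9] = 5, nothing longer is possible.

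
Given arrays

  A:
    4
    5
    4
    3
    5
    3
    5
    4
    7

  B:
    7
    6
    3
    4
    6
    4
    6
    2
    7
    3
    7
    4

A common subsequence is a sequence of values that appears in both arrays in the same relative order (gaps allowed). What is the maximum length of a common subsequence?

4

One common subsequence of length 4: 4 [1,4], 4 [3,6], 3 [4,10], 4 [8,12], and the DP table's final entry dp[9][12] is also 4, so no common subsequence is longer.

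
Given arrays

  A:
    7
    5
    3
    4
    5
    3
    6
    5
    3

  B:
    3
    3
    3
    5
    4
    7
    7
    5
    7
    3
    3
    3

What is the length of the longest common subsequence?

5

Let dp[i][j] be the LCS length of the first i values of A and the first j values of B. dp[i][j] = dp[i-1][j-1]+1 when the i-th and j-th values match, else max(dp[i-1][j], dp[i][j-1]).
    ·  3  3  3  5  4  7  7  5  7  3  3  3
 ·  0  0  0  0  0  0  0  0  0  0  0  0  0
 7  0  0  0  0  0  0  1  1  1  1  1  1  1
 5  0  0  0  0  1  1  1  1  2  2  2  2  2
 3  0  1  1  1  1  1  1  1  2  2  3  3  3
 4  0  1  1  1  1  2  2  2  2  2  3  3  3
 5  0  1  1  1  2  2  2  2  3  3  3  3  3
 3  0  1  2  2  2  2  2  2  3  3  4  4  4
 6  0  1  2  2  2  2  2  2  3  3  4  4  4
 5  0  1  2  2  3  3  3  3  3  3  4  4  4
 3  0  1  2  3  3  3  3  3  3  3  4  5  5
dp[9][12] = 5. One LCS (by backtracking along matches): 7, 5, 3, 3, 3.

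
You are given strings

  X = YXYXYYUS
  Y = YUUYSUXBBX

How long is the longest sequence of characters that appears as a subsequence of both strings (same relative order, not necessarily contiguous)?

3

Taking Y [1,4] → X [2,7] → X [4,10] gives a common subsequence of length 3. The LCS DP gives dp[8][10] = 3, so this is optimal.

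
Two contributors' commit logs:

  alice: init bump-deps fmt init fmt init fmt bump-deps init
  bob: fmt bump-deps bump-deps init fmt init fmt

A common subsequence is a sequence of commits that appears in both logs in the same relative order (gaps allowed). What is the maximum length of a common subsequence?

Match bump-deps [2,3], then init [4,4], then fmt [5,5], then init [6,6], then fmt [7,7] — 5 commits in the same relative order in both. Since dp[9][7] = 5, nothing longer is possible.

5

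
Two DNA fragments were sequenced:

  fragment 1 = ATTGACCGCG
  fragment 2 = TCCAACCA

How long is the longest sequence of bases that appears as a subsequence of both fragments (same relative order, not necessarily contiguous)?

4

One common subsequence of length 4: A at fragment 1[1]=fragment 2[4], then A at fragment 1[5]=fragment 2[5], then C at fragment 1[6]=fragment 2[6], then C at fragment 1[7]=fragment 2[7]. The LCS DP gives dp[10][8] = 4, so this is optimal.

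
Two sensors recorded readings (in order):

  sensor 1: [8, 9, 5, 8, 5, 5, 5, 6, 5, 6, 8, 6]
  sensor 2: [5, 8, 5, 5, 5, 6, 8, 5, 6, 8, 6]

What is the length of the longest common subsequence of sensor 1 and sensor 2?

Pick 5 (sensor 1 #3, sensor 2 #1), then 8 (sensor 1 #4, sensor 2 #2), then 5 (sensor 1 #5, sensor 2 #3), then 5 (sensor 1 #6, sensor 2 #4), then 5 (sensor 1 #7, sensor 2 #5), then 6 (sensor 1 #8, sensor 2 #6), then 5 (sensor 1 #9, sensor 2 #8), then 6 (sensor 1 #10, sensor 2 #9), then 8 (sensor 1 #11, sensor 2 #10), then 6 (sensor 1 #12, sensor 2 #11); all 10 values appear in both, in order, and the DP table's final entry dp[12][11] is also 10, so no common subsequence is longer.

10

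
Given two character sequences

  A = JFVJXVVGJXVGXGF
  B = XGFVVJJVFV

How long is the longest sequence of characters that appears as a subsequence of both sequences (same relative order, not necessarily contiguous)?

Let dp[i][j] be the LCS length of the first i characters of A and the first j characters of B. dp[i][j] = dp[i-1][j-1]+1 when the i-th and j-th characters match, else max(dp[i-1][j], dp[i][j-1]).
    ·  X  G  F  V  V  J  J  V  F  V
 ·  0  0  0  0  0  0  0  0  0  0  0
 J  0  0  0  0  0  0  1  1  1  1  1
 F  0  0  0  1  1  1  1  1  1  2  2
 V  0  0  0  1  2  2  2  2  2  2  3
 J  0  0  0  1  2  2  3  3  3  3  3
 X  0  1  1  1  2  2  3  3  3  3  3
 V  0  1  1  1  2  3  3  3  4  4  4
 V  0  1  1  1  2  3  3  3  4  4  5
 G  0  1  2  2  2  3  3  3  4  4  5
 J  0  1  2  2  2  3  4  4  4  4  5
 X  0  1  2  2  2  3  4  4  4  4  5
 V  0  1  2  2  3  3  4  4  5  5  5
 G  0  1  2  2  3  3  4  4  5  5  5
 X  0  1  2  2  3  3  4  4  5  5  5
 G  0  1  2  2  3  3  4  4  5  5  5
 F  0  1  2  3  3  3  4  4  5  6  6
dp[15][10] = 6. One LCS (by backtracking along matches): FVJJVF.

6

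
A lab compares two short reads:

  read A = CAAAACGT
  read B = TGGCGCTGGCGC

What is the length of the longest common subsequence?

3

One common subsequence of length 3: C (read A #1, read B #6); then C (read A #6, read B #10); then G (read A #7, read B #11). dp[8][12] = 3 confirms this is the maximum.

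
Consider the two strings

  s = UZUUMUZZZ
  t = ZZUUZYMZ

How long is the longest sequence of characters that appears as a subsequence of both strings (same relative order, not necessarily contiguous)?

5

Let dp[i][j] be the LCS length of the first i characters of s and the first j characters of t. dp[i][j] = dp[i-1][j-1]+1 when the i-th and j-th characters match, else max(dp[i-1][j], dp[i][j-1]).
    ·  Z  Z  U  U  Z  Y  M  Z
 ·  0  0  0  0  0  0  0  0  0
 U  0  0  0  1  1  1  1  1  1
 Z  0  1  1  1  1  2  2  2  2
 U  0  1  1  2  2  2  2  2  2
 U  0  1  1  2  3  3  3  3  3
 M  0  1  1  2  3  3  3  4  4
 U  0  1  1  2  3  3  3  4  4
 Z  0  1  2  2  3  4  4  4  5
 Z  0  1  2  2  3  4  4  4  5
 Z  0  1  2  2  3  4  4  4  5
dp[9][8] = 5. One LCS (by backtracking along matches): ZUUMZ.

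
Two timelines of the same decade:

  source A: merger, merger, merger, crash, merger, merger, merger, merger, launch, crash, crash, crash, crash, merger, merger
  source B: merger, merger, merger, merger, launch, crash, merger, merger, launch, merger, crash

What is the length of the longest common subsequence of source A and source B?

Taking merger at source A[1]=source B[2] → merger at source A[2]=source B[3] → merger at source A[3]=source B[4] → crash at source A[4]=source B[6] → merger at source A[5]=source B[7] → merger at source A[6]=source B[8] → merger at source A[8]=source B[10] → crash at source A[13]=source B[11] gives a common subsequence of length 8, and the DP table's final entry dp[15][11] is also 8, so no common subsequence is longer.

8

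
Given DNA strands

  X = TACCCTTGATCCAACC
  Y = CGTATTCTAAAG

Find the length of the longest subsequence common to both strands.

One common subsequence of length 7: T (X #1, Y #3); then A (X #2, Y #4); then C (X #5, Y #7); then T (X #7, Y #8); then A (X #9, Y #9); then A (X #13, Y #10); then A (X #14, Y #11). Since dp[16][12] = 7, nothing longer is possible.

7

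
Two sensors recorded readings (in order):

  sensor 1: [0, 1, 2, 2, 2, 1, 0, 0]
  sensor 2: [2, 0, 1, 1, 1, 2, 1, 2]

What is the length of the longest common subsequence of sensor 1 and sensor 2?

4

Taking 0 [1,2], 1 [2,5], 2 [3,6], 2 [5,8] gives a common subsequence of length 4. dp[8][8] = 4 confirms this is the maximum.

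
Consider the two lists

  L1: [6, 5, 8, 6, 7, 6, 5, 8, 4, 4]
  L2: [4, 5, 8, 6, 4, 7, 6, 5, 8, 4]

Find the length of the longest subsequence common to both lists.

One common subsequence of length 8: 5 [2,2], then 8 [3,3], then 6 [4,4], then 7 [5,6], then 6 [6,7], then 5 [7,8], then 8 [8,9], then 4 [10,10]. The LCS DP gives dp[10][10] = 8, so this is optimal.

8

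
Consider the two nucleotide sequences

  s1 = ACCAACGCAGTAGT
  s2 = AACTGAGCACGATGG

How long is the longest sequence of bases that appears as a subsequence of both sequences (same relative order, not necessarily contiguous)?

Match A [1,2], then C [2,3], then C [3,8], then A [5,9], then C [6,10], then G [7,11], then A [9,12], then G [10,14], then G [13,15] — 9 bases in the same relative order in both. The LCS DP gives dp[14][15] = 9, so this is optimal.

9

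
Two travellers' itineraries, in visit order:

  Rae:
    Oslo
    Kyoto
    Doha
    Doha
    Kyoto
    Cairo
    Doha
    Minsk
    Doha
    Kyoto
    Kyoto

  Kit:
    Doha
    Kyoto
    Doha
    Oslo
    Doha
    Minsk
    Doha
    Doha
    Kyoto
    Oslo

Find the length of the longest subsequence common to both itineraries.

Taking Kyoto (Rae #2, Kit #2) → Doha (Rae #3, Kit #3) → Doha (Rae #4, Kit #5) → Doha (Rae #7, Kit #7) → Doha (Rae #9, Kit #8) → Kyoto (Rae #10, Kit #9) gives a common subsequence of length 6. dp[11][10] = 6 confirms this is the maximum.

6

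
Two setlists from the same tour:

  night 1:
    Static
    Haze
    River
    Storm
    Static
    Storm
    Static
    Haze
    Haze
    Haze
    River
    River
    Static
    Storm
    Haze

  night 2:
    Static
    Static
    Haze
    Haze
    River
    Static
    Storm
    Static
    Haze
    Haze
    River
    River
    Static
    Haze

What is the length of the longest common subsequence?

12

One common subsequence of length 12: Static [1,2]; then Haze [2,4]; then River [3,5]; then Static [5,6]; then Storm [6,7]; then Static [7,8]; then Haze [9,9]; then Haze [10,10]; then River [11,11]; then River [12,12]; then Static [13,13]; then Haze [15,14]. The LCS DP gives dp[15][14] = 12, so this is optimal.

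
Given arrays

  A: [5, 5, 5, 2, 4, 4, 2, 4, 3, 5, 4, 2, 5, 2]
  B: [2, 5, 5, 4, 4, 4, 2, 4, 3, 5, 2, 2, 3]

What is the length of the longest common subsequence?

Pick 5 at A[1]=B[2], 5 at A[2]=B[3], 4 at A[5]=B[5], 4 at A[6]=B[6], 2 at A[7]=B[7], 4 at A[8]=B[8], 3 at A[9]=B[9], 5 at A[10]=B[10], 2 at A[12]=B[11], 2 at A[14]=B[12]; all 10 values appear in both, in order. Since dp[14][13] = 10, nothing longer is possible.

10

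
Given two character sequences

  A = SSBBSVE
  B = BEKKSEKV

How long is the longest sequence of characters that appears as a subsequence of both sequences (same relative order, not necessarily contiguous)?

Match B (A #3, B #1); then S (A #5, B #5); then V (A #6, B #8) — 3 characters in the same relative order in both, and the DP table's final entry dp[7][8] is also 3, so no common subsequence is longer.

3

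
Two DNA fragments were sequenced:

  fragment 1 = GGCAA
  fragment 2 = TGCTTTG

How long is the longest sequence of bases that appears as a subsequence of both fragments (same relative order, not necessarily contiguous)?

2

Match G (fragment 1 #1, fragment 2 #2); then G (fragment 1 #2, fragment 2 #7) — 2 bases in the same relative order in both. Since dp[5][7] = 2, nothing longer is possible.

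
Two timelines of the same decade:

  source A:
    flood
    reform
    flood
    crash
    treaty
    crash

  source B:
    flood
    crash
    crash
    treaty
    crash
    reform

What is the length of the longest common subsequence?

Taking flood at source A[1]=source B[1], crash at source A[4]=source B[3], treaty at source A[5]=source B[4], crash at source A[6]=source B[5] gives a common subsequence of length 4, and the DP table's final entry dp[6][6] is also 4, so no common subsequence is longer.

4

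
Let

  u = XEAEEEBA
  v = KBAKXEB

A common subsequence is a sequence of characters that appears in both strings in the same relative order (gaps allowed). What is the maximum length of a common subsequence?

3

Match X at u[1]=v[5]; then E at u[6]=v[6]; then B at u[7]=v[7] — 3 characters in the same relative order in both. dp[8][7] = 3 confirms this is the maximum.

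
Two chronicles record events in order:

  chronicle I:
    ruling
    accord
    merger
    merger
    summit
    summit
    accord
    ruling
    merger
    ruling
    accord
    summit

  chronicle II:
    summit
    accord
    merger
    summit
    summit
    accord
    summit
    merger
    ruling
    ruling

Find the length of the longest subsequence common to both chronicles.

Match accord at chronicle I[2]=chronicle II[2]; then merger at chronicle I[4]=chronicle II[3]; then summit at chronicle I[5]=chronicle II[4]; then summit at chronicle I[6]=chronicle II[5]; then accord at chronicle I[7]=chronicle II[6]; then ruling at chronicle I[8]=chronicle II[9]; then ruling at chronicle I[10]=chronicle II[10] — 7 events in the same relative order in both. dp[12][10] = 7 confirms this is the maximum.

7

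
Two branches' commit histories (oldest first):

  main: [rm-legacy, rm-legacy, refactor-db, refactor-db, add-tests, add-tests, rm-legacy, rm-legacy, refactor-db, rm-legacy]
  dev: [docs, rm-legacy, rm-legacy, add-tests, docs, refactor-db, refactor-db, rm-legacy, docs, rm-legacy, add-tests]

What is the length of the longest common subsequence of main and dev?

Pick rm-legacy (main #1, dev #2), then rm-legacy (main #2, dev #3), then refactor-db (main #3, dev #6), then refactor-db (main #4, dev #7), then rm-legacy (main #7, dev #8), then rm-legacy (main #8, dev #10); all 6 commits appear in both, in order. Since dp[10][11] = 6, nothing longer is possible.

6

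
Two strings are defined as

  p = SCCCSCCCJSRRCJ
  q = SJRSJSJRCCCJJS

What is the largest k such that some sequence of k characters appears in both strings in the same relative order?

7

Taking S [1,4]; then S [5,6]; then C [6,9]; then C [7,10]; then C [8,11]; then J [9,13]; then S [10,14] gives a common subsequence of length 7. The LCS DP gives dp[14][14] = 7, so this is optimal.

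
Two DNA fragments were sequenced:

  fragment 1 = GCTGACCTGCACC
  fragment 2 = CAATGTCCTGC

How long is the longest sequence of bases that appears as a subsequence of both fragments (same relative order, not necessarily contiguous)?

Match C at fragment 1[2]=fragment 2[1] → T at fragment 1[3]=fragment 2[4] → G at fragment 1[4]=fragment 2[5] → C at fragment 1[6]=fragment 2[7] → C at fragment 1[7]=fragment 2[8] → T at fragment 1[8]=fragment 2[9] → G at fragment 1[9]=fragment 2[10] → C at fragment 1[13]=fragment 2[11] — 8 bases in the same relative order in both, and the DP table's final entry dp[13][11] is also 8, so no common subsequence is longer.

8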